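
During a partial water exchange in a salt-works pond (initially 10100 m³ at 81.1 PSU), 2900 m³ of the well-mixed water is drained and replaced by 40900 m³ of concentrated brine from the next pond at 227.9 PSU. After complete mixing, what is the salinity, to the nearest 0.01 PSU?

Remaining after removal: 7,200 m³ at 81.1 PSU (salt = 583,920)
After addition: salt = 583,920 + 40,900×227.9 = 9,905,030; volume = 48,100 m³
S = 9,905,030 / 48,100 = 205.9258 PSU

205.93 PSU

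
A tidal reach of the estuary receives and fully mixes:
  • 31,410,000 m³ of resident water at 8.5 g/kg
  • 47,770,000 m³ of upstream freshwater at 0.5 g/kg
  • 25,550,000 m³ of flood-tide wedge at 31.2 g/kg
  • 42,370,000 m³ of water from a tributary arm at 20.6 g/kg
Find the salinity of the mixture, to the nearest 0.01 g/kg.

13.33 g/kg

Mass of salt is conserved:
salt = 31,410,000×8.5 + 47,770,000×0.5 + 25,550,000×31.2 + 42,370,000×20.6 = 266,985,000 + 23,885,000 + 797,160,000 + 872,822,000 = 1,960,852,000
volume = 31,410,000 + 47,770,000 + 25,550,000 + 42,370,000 = 147,100,000 m³
S = 1,960,852,000 / 147,100,000 = 13.3301 g/kg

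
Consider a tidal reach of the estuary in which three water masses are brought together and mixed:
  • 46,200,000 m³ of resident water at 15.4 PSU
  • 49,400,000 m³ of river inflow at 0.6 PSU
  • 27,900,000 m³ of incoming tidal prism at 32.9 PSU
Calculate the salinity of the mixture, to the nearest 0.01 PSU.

13.43 PSU

Salt balance:
salt = 46,200,000×15.4 + 49,400,000×0.6 + 27,900,000×32.9 = 711,480,000 + 29,640,000 + 917,910,000 = 1,659,030,000
volume = 46,200,000 + 49,400,000 + 27,900,000 = 123,500,000 m³
S = 1,659,030,000 / 123,500,000 = 13.4334 PSU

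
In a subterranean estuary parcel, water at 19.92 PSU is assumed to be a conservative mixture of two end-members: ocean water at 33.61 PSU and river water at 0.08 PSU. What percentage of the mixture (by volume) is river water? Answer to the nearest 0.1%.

40.8%

Let f be the freshwater fraction. Salt balance per unit volume:
f×0.08 + (1−f)×33.61 = 19.92
f = (33.61 − 19.92) / (33.61 − 0.08) = 13.69/33.53 = 0.4083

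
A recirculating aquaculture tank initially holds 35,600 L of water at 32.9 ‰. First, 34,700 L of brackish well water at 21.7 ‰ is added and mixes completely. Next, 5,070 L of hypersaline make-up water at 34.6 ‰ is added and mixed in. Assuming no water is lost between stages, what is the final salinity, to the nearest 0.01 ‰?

27.86 ‰

Conserving salt mass:
Initial salt = 35,600×32.9 = 1,171,240
After stage 1: salt = 1,171,240 + 34,700×21.7 = 1,924,230; volume = 70,300 L; S = 27.372 ‰
After stage 2: salt = 1,924,230 + 5,070×34.6 = 2,099,652; volume = 75,370 L
S = 2,099,652 / 75,370 = 27.8579 ‰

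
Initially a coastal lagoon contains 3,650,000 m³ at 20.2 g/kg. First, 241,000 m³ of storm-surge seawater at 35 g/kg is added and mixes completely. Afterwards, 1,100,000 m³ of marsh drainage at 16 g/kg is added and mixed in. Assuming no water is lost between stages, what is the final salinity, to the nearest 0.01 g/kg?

19.99 g/kg

Conserving salt mass:
Initial salt = 3,650,000×20.2 = 73,730,000
After stage 1: salt = 73,730,000 + 241,000×35 = 82,165,000; volume = 3,891,000 m³; S = 21.117 g/kg
After stage 2: salt = 82,165,000 + 1,100,000×16 = 99,765,000; volume = 4,991,000 m³
S = 99,765,000 / 4,991,000 = 19.989 g/kg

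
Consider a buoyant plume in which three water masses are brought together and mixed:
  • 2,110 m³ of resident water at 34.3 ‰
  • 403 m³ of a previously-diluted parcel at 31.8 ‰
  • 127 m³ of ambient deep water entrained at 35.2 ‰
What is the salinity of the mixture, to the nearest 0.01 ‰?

Weighted by volume,
salt = 2,110×34.3 + 403×31.8 + 127×35.2 = 72,373 + 12,815.4 + 4,470.4 = 89,658.8
volume = 2,110 + 403 + 127 = 2,640 m³
S = 89,658.8 / 2,640 = 33.9617 ‰

33.96 ‰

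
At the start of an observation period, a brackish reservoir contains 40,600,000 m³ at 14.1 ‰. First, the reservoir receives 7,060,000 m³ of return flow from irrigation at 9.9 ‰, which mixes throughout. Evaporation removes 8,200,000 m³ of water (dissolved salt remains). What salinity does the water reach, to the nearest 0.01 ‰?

16.28 ‰

After mixing: salt = 40,600,000×14.1 + 7,060,000×9.9 = 642,354,000; volume = 47,660,000 m³
After evaporation: salt unchanged = 642,354,000; volume = 47,660,000 − 8,200,000 = 39,460,000 m³
S = 642,354,000 / 39,460,000 = 16.2786 ‰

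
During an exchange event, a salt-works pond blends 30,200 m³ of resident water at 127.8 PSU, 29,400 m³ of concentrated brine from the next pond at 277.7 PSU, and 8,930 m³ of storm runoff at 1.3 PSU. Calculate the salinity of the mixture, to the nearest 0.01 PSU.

175.62 PSU

Mass of salt is conserved:
salt = 30,200×127.8 + 29,400×277.7 + 8,930×1.3 = 3,859,560 + 8,164,380 + 11,609 = 12,035,549
volume = 30,200 + 29,400 + 8,930 = 68,530 m³
S = 12,035,549 / 68,530 = 175.6245 PSU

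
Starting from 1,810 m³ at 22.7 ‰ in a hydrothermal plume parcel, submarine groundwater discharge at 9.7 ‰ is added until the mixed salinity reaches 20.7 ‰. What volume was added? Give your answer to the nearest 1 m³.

329 m³

Salt balance: 1,810×22.7 + V×9.7 = (1,810+V)×20.7
41,087 + 9.7V = 37,467 + 20.7V
3,620 = 11V
V = 329.09 m³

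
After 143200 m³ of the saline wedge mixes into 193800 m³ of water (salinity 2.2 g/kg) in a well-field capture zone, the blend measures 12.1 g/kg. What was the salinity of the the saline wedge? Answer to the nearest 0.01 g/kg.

25.50 g/kg

Salt balance: 193,800×2.2 + 143,200×S = 337,000×12.1
426,360 + 143,200·S = 4,077,700
S = (4,077,700 − 426,360) / 143,200 = 25.4982 g/kg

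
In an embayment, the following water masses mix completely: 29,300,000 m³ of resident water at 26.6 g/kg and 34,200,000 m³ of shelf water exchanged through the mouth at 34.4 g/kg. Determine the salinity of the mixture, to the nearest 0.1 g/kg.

30.8 g/kg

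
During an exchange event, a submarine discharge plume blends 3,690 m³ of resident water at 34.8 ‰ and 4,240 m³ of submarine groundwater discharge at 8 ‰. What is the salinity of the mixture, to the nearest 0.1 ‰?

Salt balance:
salt = 3,690×34.8 + 4,240×8 = 128,412 + 33,920 = 162,332
volume = 3,690 + 4,240 = 7,930 m³
S = 162,332 / 7,930 = 20.471 ‰

20.5 ‰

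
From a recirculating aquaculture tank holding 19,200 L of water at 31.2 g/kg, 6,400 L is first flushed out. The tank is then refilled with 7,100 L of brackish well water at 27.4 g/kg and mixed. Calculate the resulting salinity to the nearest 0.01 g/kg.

29.84 g/kg

Remaining after removal: 12,800 L at 31.2 g/kg (salt = 399,360)
After addition: salt = 399,360 + 7,100×27.4 = 593,900; volume = 19,900 L
S = 593,900 / 19,900 = 29.8442 g/kg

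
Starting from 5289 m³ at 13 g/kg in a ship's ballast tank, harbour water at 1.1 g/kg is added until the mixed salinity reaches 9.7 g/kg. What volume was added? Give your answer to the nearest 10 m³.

2030 m³

Salt balance: 5,289×13 + V×1.1 = (5,289+V)×9.7
68,757 + 1.1V = 51,303.3 + 9.7V
17,453.7 = 8.6V
V = 2,029.5 m³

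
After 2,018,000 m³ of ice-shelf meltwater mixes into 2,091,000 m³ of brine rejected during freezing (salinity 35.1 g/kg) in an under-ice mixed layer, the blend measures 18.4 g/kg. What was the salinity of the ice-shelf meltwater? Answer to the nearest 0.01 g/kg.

1.10 g/kg

Salt balance: 2,091,000×35.1 + 2,018,000×S = 4,109,000×18.4
73,394,100 + 2,018,000·S = 75,605,600
S = (75,605,600 − 73,394,100) / 2,018,000 = 1.0959 g/kg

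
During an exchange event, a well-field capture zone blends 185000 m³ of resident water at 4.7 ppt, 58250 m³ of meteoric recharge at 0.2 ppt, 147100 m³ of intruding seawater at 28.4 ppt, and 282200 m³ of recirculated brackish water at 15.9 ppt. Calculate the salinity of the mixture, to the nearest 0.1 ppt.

By conservation of dissolved salt,
salt = 185,000×4.7 + 58,250×0.2 + 147,100×28.4 + 282,200×15.9 = 869,500 + 11,650 + 4,177,640 + 4,486,980 = 9,545,770
volume = 185,000 + 58,250 + 147,100 + 282,200 = 672,550 m³
S = 9,545,770 / 672,550 = 14.193 ppt

14.2 ppt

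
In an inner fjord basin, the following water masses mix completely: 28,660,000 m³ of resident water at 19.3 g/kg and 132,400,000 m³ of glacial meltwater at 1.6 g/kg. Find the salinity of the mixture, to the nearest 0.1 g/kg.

Total salt / total volume:
salt = 28,660,000×19.3 + 132,400,000×1.6 = 553,138,000 + 211,840,000 = 764,978,000
volume = 28,660,000 + 132,400,000 = 161,060,000 m³
S = 764,978,000 / 161,060,000 = 4.75 g/kg

4.7 g/kg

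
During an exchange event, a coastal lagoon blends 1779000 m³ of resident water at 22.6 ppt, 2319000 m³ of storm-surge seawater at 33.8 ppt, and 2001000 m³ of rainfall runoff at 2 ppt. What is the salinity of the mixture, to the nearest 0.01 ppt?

Total salt / total volume:
salt = 1,779,000×22.6 + 2,319,000×33.8 + 2,001,000×2 = 40,205,400 + 78,382,200 + 4,002,000 = 122,589,600
volume = 1,779,000 + 2,319,000 + 2,001,000 = 6,099,000 m³
S = 122,589,600 / 6,099,000 = 20.1 ppt

20.10 ppt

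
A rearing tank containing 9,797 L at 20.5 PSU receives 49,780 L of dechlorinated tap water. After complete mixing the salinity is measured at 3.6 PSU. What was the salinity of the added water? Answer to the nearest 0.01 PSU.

Salt balance: 9,797×20.5 + 49,780×S = 59,577×3.6
200,838.5 + 49,780·S = 214,477.2
S = (214,477.2 − 200,838.5) / 49,780 = 0.274 PSU

0.27 PSU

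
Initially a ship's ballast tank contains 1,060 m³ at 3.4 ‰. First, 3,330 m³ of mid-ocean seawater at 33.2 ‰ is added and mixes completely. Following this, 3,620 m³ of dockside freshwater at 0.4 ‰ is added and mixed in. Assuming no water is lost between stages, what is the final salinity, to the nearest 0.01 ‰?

Salt balance:
Initial salt = 1,060×3.4 = 3,604
After stage 1: salt = 3,604 + 3,330×33.2 = 114,160; volume = 4,390 m³; S = 26.005 ‰
After stage 2: salt = 114,160 + 3,620×0.4 = 115,608; volume = 8,010 m³
S = 115,608 / 8,010 = 14.433 ‰

14.43 ‰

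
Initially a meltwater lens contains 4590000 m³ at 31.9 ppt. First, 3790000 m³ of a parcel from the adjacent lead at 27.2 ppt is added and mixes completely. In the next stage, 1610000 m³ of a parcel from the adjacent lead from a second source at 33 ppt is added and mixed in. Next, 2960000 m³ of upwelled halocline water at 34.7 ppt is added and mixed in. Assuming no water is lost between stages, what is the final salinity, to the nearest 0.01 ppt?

Weighted by volume,
Initial salt = 4,590,000×31.9 = 146,421,000
After stage 1: salt = 146,421,000 + 3,790,000×27.2 = 249,509,000; volume = 8,380,000 m³; S = 29.774 ppt
After stage 2: salt = 249,509,000 + 1,610,000×33 = 302,639,000; volume = 9,990,000 m³; S = 30.294 ppt
After stage 3: salt = 302,639,000 + 2,960,000×34.7 = 405,351,000; volume = 12,950,000 m³
S = 405,351,000 / 12,950,000 = 31.3012 ppt

31.30 ppt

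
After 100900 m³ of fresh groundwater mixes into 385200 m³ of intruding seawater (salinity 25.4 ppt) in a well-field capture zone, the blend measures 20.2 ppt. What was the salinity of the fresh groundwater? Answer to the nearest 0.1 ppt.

Salt balance: 385,200×25.4 + 100,900×S = 486,100×20.2
9,784,080 + 100,900·S = 9,819,220
S = (9,819,220 − 9,784,080) / 100,900 = 0.3483 ppt

0.3 ppt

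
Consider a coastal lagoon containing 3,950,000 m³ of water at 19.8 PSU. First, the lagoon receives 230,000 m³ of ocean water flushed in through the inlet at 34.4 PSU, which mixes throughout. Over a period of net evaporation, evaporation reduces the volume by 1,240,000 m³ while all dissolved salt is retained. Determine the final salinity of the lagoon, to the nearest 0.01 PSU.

After mixing: salt = 3,950,000×19.8 + 230,000×34.4 = 86,122,000; volume = 4,180,000 m³
After evaporation: salt unchanged = 86,122,000; volume = 4,180,000 − 1,240,000 = 2,940,000 m³
S = 86,122,000 / 2,940,000 = 29.2932 PSU

29.29 PSU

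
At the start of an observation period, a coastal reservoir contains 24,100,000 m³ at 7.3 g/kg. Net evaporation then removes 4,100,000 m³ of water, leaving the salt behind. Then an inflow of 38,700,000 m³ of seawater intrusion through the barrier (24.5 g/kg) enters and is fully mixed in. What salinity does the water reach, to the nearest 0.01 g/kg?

After evaporation: salt = 24,100,000×7.3 = 175,930,000; volume = 24,100,000 − 4,100,000 = 20,000,000 m³
After mixing: salt = 175,930,000 + 38,700,000×24.5 = 1,124,080,000; volume = 20,000,000 + 38,700,000 = 58,700,000 m³
S = 1,124,080,000 / 58,700,000 = 19.1496 g/kg

19.15 g/kg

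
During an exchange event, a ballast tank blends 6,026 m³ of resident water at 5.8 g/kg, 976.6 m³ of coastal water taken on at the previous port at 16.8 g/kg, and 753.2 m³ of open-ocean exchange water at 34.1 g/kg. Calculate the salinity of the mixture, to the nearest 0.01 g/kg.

Weighted by volume,
salt = 6,026×5.8 + 976.6×16.8 + 753.2×34.1 = 34,950.8 + 16,406.88 + 25,684.12 = 77,041.8
volume = 6,026 + 976.6 + 753.2 = 7,755.8 m³
S = 77,041.8 / 7,755.8 = 9.9334 g/kg

9.93 g/kg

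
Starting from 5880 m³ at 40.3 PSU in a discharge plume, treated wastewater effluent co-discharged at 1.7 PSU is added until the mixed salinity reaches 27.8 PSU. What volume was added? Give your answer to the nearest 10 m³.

2820 m³

Salt balance: 5,880×40.3 + V×1.7 = (5,880+V)×27.8
236,964 + 1.7V = 163,464 + 27.8V
73,500 = 26.1V
V = 2,816.09 m³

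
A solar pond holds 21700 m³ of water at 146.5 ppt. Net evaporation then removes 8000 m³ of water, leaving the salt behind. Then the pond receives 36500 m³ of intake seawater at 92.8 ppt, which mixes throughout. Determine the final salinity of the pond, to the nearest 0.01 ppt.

130.80 ppt

After evaporation: salt = 21,700×146.5 = 3,179,050; volume = 21,700 − 8,000 = 13,700 m³
After mixing: salt = 3,179,050 + 36,500×92.8 = 6,566,250; volume = 13,700 + 36,500 = 50,200 m³
S = 6,566,250 / 50,200 = 130.8018 ppt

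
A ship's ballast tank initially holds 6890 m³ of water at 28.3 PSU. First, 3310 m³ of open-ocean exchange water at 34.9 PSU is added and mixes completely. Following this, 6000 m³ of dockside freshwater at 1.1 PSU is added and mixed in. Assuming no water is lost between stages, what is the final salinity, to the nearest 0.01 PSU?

19.57 PSU

By conservation of dissolved salt,
Initial salt = 6,890×28.3 = 194,987
After stage 1: salt = 194,987 + 3,310×34.9 = 310,506; volume = 10,200 m³; S = 30.442 PSU
After stage 2: salt = 310,506 + 6,000×1.1 = 317,106; volume = 16,200 m³
S = 317,106 / 16,200 = 19.5744 PSU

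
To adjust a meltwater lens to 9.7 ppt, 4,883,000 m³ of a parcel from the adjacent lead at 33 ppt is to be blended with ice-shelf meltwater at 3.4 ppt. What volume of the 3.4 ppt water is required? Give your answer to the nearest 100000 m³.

Salt balance: 4,883,000×33 + V×3.4 = (4,883,000+V)×9.7
161,139,000 + 3.4V = 47,365,100 + 9.7V
113,773,900 = 6.3V
V = 18,059,349.21 m³

18100000 m³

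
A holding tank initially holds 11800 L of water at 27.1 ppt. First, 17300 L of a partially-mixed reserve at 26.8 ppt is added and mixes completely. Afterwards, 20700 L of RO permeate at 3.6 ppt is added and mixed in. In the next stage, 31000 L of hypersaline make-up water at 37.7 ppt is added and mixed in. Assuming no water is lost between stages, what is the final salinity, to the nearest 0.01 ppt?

By conservation of dissolved salt,
Initial salt = 11,800×27.1 = 319,780
After stage 1: salt = 319,780 + 17,300×26.8 = 783,420; volume = 29,100 L; S = 26.922 ppt
After stage 2: salt = 783,420 + 20,700×3.6 = 857,940; volume = 49,800 L; S = 17.228 ppt
After stage 3: salt = 857,940 + 31,000×37.7 = 2,026,640; volume = 80,800 L
S = 2,026,640 / 80,800 = 25.0822 ppt

25.08 ppt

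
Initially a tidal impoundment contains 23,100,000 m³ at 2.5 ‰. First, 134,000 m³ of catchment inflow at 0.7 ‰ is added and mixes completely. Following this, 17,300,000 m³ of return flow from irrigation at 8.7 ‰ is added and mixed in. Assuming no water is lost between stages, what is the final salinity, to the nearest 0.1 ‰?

5.1 ‰

Weighted by volume,
Initial salt = 23,100,000×2.5 = 57,750,000
After stage 1: salt = 57,750,000 + 134,000×0.7 = 57,843,800; volume = 23,234,000 m³; S = 2.49 ‰
After stage 2: salt = 57,843,800 + 17,300,000×8.7 = 208,353,800; volume = 40,534,000 m³
S = 208,353,800 / 40,534,000 = 5.1402 ‰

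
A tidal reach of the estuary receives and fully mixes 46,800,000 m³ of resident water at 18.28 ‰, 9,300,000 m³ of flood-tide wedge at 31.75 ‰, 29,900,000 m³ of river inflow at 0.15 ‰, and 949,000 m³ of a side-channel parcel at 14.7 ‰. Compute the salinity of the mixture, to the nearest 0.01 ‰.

Mass of salt is conserved:
salt = 46,800,000×18.28 + 9,300,000×31.75 + 29,900,000×0.15 + 949,000×14.7 = 855,504,000 + 295,275,000 + 4,485,000 + 13,950,300 = 1,169,214,300
volume = 46,800,000 + 9,300,000 + 29,900,000 + 949,000 = 86,949,000 m³
S = 1,169,214,300 / 86,949,000 = 13.4471 ‰

13.45 ‰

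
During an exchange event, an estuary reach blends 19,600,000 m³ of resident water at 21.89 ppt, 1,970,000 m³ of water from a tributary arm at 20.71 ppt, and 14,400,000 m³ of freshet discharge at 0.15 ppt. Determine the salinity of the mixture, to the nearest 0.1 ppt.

13.1 ppt

Weighted by volume,
salt = 19,600,000×21.89 + 1,970,000×20.71 + 14,400,000×0.15 = 429,044,000 + 40,798,700 + 2,160,000 = 472,002,700
volume = 19,600,000 + 1,970,000 + 14,400,000 = 35,970,000 m³
S = 472,002,700 / 35,970,000 = 13.122 ppt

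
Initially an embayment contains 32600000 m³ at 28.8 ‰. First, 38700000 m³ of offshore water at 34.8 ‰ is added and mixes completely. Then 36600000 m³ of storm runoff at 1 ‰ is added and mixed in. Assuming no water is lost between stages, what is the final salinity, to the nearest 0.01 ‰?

Mass of salt is conserved:
Initial salt = 32,600,000×28.8 = 938,880,000
After stage 1: salt = 938,880,000 + 38,700,000×34.8 = 2,285,640,000; volume = 71,300,000 m³; S = 32.057 ‰
After stage 2: salt = 2,285,640,000 + 36,600,000×1 = 2,322,240,000; volume = 107,900,000 m³
S = 2,322,240,000 / 107,900,000 = 21.5222 ‰

21.52 ‰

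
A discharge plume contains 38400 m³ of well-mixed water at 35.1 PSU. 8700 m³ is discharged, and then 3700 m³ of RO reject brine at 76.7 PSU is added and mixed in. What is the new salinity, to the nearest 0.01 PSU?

39.71 PSU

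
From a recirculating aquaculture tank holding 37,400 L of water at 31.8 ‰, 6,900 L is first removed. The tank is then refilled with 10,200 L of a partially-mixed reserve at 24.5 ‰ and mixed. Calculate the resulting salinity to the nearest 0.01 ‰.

Remaining after removal: 30,500 L at 31.8 ‰ (salt = 969,900)
After addition: salt = 969,900 + 10,200×24.5 = 1,219,800; volume = 40,700 L
S = 1,219,800 / 40,700 = 29.9705 ‰

29.97 ‰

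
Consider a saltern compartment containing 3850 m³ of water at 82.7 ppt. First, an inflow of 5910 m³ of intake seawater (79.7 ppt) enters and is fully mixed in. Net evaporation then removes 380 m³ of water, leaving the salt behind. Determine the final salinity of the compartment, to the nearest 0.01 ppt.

After mixing: salt = 3,850×82.7 + 5,910×79.7 = 789,422; volume = 9,760 m³
After evaporation: salt unchanged = 789,422; volume = 9,760 − 380 = 9,380 m³
S = 789,422 / 9,380 = 84.1601 ppt

84.16 ppt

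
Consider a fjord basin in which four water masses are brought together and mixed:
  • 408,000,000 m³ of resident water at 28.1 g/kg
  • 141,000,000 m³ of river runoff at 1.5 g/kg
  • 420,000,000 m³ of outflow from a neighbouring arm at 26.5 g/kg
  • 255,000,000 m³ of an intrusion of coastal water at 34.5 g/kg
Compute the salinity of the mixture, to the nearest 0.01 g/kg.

25.82 g/kg

Salt balance:
salt = 408,000,000×28.1 + 141,000,000×1.5 + 420,000,000×26.5 + 255,000,000×34.5 = 11,464,800,000 + 211,500,000 + 11,130,000,000 + 8,797,500,000 = 31,603,800,000
volume = 408,000,000 + 141,000,000 + 420,000,000 + 255,000,000 = 1,224,000,000 m³
S = 31,603,800,000 / 1,224,000,000 = 25.8201 g/kg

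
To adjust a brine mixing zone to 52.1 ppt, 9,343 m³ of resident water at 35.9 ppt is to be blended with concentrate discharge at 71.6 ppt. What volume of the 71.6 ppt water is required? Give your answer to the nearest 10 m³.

Salt balance: 9,343×35.9 + V×71.6 = (9,343+V)×52.1
335,413.7 + 71.6V = 486,770.3 + 52.1V
151,356.6 = 19.5V
V = 7,761.88 m³

7760 m³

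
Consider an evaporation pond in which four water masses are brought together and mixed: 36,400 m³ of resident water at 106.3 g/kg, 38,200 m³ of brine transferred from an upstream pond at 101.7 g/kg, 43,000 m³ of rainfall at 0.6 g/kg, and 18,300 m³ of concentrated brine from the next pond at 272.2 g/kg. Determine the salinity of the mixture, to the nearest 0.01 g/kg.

93.90 g/kg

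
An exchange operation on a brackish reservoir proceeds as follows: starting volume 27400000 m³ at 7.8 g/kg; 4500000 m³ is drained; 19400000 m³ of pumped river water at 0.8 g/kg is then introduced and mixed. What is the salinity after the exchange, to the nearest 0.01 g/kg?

4.59 g/kg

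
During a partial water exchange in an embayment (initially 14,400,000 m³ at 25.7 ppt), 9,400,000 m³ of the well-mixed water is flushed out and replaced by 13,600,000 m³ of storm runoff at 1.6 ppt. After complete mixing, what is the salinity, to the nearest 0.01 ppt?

Remaining after removal: 5,000,000 m³ at 25.7 ppt (salt = 128,500,000)
After addition: salt = 128,500,000 + 13,600,000×1.6 = 150,260,000; volume = 18,600,000 m³
S = 150,260,000 / 18,600,000 = 8.0785 ppt

8.08 ppt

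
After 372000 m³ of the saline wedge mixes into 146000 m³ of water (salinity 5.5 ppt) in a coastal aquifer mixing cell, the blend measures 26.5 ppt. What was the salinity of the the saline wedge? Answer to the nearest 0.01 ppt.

Salt balance: 146,000×5.5 + 372,000×S = 518,000×26.5
803,000 + 372,000·S = 13,727,000
S = (13,727,000 − 803,000) / 372,000 = 34.7419 ppt

34.74 ppt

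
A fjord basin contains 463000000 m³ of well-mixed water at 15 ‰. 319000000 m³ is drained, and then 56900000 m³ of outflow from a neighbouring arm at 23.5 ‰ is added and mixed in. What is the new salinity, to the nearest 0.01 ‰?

Remaining after removal: 144,000,000 m³ at 15 ‰ (salt = 2,160,000,000)
After addition: salt = 2,160,000,000 + 56,900,000×23.5 = 3,497,150,000; volume = 200,900,000 m³
S = 3,497,150,000 / 200,900,000 = 17.4074 ‰

17.41 ‰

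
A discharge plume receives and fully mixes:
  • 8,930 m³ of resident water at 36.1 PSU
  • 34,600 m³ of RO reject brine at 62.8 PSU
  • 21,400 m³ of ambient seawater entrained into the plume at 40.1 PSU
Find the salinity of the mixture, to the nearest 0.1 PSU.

Salt balance:
salt = 8,930×36.1 + 34,600×62.8 + 21,400×40.1 = 322,373 + 2,172,880 + 858,140 = 3,353,393
volume = 8,930 + 34,600 + 21,400 = 64,930 m³
S = 3,353,393 / 64,930 = 51.646 PSU

51.6 PSU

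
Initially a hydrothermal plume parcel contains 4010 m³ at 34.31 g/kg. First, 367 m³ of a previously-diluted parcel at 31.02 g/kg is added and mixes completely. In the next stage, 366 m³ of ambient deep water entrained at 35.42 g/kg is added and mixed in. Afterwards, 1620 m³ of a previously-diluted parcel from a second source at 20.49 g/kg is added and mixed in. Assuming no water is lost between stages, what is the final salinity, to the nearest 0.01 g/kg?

30.67 g/kg

Salt balance:
Initial salt = 4,010×34.31 = 137,583.1
After stage 1: salt = 137,583.1 + 367×31.02 = 148,967.44; volume = 4,377 m³; S = 34.034 g/kg
After stage 2: salt = 148,967.44 + 366×35.42 = 161,931.16; volume = 4,743 m³; S = 34.141 g/kg
After stage 3: salt = 161,931.16 + 1,620×20.49 = 195,124.96; volume = 6,363 m³
S = 195,124.96 / 6,363 = 30.6656 g/kg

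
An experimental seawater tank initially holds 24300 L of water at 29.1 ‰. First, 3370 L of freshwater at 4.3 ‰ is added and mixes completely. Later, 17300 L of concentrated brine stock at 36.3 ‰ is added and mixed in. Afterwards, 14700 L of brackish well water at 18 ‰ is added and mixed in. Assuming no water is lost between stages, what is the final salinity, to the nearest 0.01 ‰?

Salt balance:
Initial salt = 24,300×29.1 = 707,130
After stage 1: salt = 707,130 + 3,370×4.3 = 721,621; volume = 27,670 L; S = 26.08 ‰
After stage 2: salt = 721,621 + 17,300×36.3 = 1,349,611; volume = 44,970 L; S = 30.011 ‰
After stage 3: salt = 1,349,611 + 14,700×18 = 1,614,211; volume = 59,670 L
S = 1,614,211 / 59,670 = 27.0523 ‰

27.05 ‰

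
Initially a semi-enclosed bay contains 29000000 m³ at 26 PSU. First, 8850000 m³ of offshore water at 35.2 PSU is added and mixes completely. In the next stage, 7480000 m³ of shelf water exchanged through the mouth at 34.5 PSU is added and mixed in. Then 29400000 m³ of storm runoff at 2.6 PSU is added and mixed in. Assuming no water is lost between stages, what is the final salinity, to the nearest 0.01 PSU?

18.73 PSU

Mass of salt is conserved:
Initial salt = 29,000,000×26 = 754,000,000
After stage 1: salt = 754,000,000 + 8,850,000×35.2 = 1,065,520,000; volume = 37,850,000 m³; S = 28.151 PSU
After stage 2: salt = 1,065,520,000 + 7,480,000×34.5 = 1,323,580,000; volume = 45,330,000 m³; S = 29.199 PSU
After stage 3: salt = 1,323,580,000 + 29,400,000×2.6 = 1,400,020,000; volume = 74,730,000 m³
S = 1,400,020,000 / 74,730,000 = 18.7344 PSU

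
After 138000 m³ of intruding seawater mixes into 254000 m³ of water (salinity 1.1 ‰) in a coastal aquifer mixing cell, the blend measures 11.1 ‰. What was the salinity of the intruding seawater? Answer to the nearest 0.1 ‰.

Salt balance: 254,000×1.1 + 138,000×S = 392,000×11.1
279,400 + 138,000·S = 4,351,200
S = (4,351,200 − 279,400) / 138,000 = 29.5058 ‰

29.5 ‰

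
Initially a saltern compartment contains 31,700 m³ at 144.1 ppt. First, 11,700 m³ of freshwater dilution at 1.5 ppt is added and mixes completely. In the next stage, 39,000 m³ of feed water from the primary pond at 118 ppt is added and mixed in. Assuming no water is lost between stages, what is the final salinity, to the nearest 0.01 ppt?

Conserving salt mass:
Initial salt = 31,700×144.1 = 4,567,970
After stage 1: salt = 4,567,970 + 11,700×1.5 = 4,585,520; volume = 43,400 m³; S = 105.657 ppt
After stage 2: salt = 4,585,520 + 39,000×118 = 9,187,520; volume = 82,400 m³
S = 9,187,520 / 82,400 = 111.499 ppt

111.50 ppt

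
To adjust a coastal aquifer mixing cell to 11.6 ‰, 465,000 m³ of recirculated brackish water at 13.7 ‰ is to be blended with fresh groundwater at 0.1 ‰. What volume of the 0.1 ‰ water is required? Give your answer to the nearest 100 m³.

84900 m³

Salt balance: 465,000×13.7 + V×0.1 = (465,000+V)×11.6
6,370,500 + 0.1V = 5,394,000 + 11.6V
976,500 = 11.5V
V = 84,913.04 m³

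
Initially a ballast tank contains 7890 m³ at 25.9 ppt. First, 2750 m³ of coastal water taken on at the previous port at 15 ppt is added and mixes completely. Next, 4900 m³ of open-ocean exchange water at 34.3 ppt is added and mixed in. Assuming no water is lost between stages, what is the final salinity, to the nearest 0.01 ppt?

26.62 ppt

Mass of salt is conserved:
Initial salt = 7,890×25.9 = 204,351
After stage 1: salt = 204,351 + 2,750×15 = 245,601; volume = 10,640 m³; S = 23.083 ppt
After stage 2: salt = 245,601 + 4,900×34.3 = 413,671; volume = 15,540 m³
S = 413,671 / 15,540 = 26.6198 ppt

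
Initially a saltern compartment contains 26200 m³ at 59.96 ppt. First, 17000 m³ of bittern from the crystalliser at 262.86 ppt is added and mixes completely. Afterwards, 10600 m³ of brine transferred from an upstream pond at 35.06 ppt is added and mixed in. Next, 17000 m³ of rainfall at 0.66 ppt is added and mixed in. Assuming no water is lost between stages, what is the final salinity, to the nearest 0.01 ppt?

90.71 ppt

Conserving salt mass:
Initial salt = 26,200×59.96 = 1,570,952
After stage 1: salt = 1,570,952 + 17,000×262.86 = 6,039,572; volume = 43,200 m³; S = 139.805 ppt
After stage 2: salt = 6,039,572 + 10,600×35.06 = 6,411,208; volume = 53,800 m³; S = 119.167 ppt
After stage 3: salt = 6,411,208 + 17,000×0.66 = 6,422,428; volume = 70,800 m³
S = 6,422,428 / 70,800 = 90.7123 ppt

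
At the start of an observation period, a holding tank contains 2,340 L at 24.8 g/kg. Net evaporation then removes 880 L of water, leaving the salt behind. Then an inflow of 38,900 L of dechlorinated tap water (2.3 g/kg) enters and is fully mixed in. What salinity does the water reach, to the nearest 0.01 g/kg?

3.65 g/kg

After evaporation: salt = 2,340×24.8 = 58,032; volume = 2,340 − 880 = 1,460 L
After mixing: salt = 58,032 + 38,900×2.3 = 147,502; volume = 1,460 + 38,900 = 40,360 L
S = 147,502 / 40,360 = 3.6547 g/kg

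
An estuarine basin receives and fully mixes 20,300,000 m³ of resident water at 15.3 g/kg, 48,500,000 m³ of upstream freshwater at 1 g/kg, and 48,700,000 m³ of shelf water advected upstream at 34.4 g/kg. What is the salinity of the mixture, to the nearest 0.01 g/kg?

Total salt / total volume:
salt = 20,300,000×15.3 + 48,500,000×1 + 48,700,000×34.4 = 310,590,000 + 48,500,000 + 1,675,280,000 = 2,034,370,000
volume = 20,300,000 + 48,500,000 + 48,700,000 = 117,500,000 m³
S = 2,034,370,000 / 117,500,000 = 17.3138 g/kg

17.31 g/kg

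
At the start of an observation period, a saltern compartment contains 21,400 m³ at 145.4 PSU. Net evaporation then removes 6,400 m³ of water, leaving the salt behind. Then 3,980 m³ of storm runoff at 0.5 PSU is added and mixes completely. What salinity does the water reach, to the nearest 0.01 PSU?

After evaporation: salt = 21,400×145.4 = 3,111,560; volume = 21,400 − 6,400 = 15,000 m³
After mixing: salt = 3,111,560 + 3,980×0.5 = 3,113,550; volume = 15,000 + 3,980 = 18,980 m³
S = 3,113,550 / 18,980 = 164.0437 PSU

164.04 PSU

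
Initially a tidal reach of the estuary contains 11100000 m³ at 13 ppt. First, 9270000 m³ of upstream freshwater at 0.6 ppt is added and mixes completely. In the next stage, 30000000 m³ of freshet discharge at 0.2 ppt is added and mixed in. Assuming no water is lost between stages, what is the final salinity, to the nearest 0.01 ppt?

Conserving salt mass:
Initial salt = 11,100,000×13 = 144,300,000
After stage 1: salt = 144,300,000 + 9,270,000×0.6 = 149,862,000; volume = 20,370,000 m³; S = 7.357 ppt
After stage 2: salt = 149,862,000 + 30,000,000×0.2 = 155,862,000; volume = 50,370,000 m³
S = 155,862,000 / 50,370,000 = 3.0943 ppt

3.09 ppt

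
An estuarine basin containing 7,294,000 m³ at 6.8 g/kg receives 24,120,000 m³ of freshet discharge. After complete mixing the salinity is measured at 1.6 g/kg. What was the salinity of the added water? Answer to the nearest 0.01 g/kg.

Salt balance: 7,294,000×6.8 + 24,120,000×S = 31,414,000×1.6
49,599,200 + 24,120,000·S = 50,262,400
S = (50,262,400 − 49,599,200) / 24,120,000 = 0.0275 g/kg

0.03 g/kg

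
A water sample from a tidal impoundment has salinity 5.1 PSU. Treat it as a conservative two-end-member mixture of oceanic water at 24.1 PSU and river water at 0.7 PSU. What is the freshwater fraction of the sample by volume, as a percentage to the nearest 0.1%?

Let f be the freshwater fraction. Salt balance per unit volume:
f×0.7 + (1−f)×24.1 = 5.1
f = (24.1 − 5.1) / (24.1 − 0.7) = 19/23.4 = 0.812

81.2%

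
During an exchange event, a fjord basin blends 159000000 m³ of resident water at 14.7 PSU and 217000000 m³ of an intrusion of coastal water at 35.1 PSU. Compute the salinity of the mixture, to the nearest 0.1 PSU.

Conserving salt mass:
salt = 159,000,000×14.7 + 217,000,000×35.1 = 2,337,300,000 + 7,616,700,000 = 9,954,000,000
volume = 159,000,000 + 217,000,000 = 376,000,000 m³
S = 9,954,000,000 / 376,000,000 = 26.473 PSU

26.5 PSU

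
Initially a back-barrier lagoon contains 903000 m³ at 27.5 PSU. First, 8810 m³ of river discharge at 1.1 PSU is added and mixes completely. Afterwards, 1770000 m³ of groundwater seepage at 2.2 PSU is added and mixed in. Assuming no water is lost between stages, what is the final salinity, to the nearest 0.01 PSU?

Conserving salt mass:
Initial salt = 903,000×27.5 = 24,832,500
After stage 1: salt = 24,832,500 + 8,810×1.1 = 24,842,191; volume = 911,810 m³; S = 27.245 PSU
After stage 2: salt = 24,842,191 + 1,770,000×2.2 = 28,736,191; volume = 2,681,810 m³
S = 28,736,191 / 2,681,810 = 10.7152 PSU

10.72 PSU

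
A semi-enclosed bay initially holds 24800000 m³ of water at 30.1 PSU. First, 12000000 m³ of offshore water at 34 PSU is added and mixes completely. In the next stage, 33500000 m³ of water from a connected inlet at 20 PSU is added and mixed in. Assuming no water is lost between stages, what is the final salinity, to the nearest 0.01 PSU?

25.95 PSU

Total salt / total volume:
Initial salt = 24,800,000×30.1 = 746,480,000
After stage 1: salt = 746,480,000 + 12,000,000×34 = 1,154,480,000; volume = 36,800,000 m³; S = 31.372 PSU
After stage 2: salt = 1,154,480,000 + 33,500,000×20 = 1,824,480,000; volume = 70,300,000 m³
S = 1,824,480,000 / 70,300,000 = 25.9528 PSU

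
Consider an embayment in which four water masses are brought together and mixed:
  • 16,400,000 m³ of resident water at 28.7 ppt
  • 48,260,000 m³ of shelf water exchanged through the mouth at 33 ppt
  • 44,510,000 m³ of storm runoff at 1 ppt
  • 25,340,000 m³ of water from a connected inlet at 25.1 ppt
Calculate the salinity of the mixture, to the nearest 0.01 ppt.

Conserving salt mass:
salt = 16,400,000×28.7 + 48,260,000×33 + 44,510,000×1 + 25,340,000×25.1 = 470,680,000 + 1,592,580,000 + 44,510,000 + 636,034,000 = 2,743,804,000
volume = 16,400,000 + 48,260,000 + 44,510,000 + 25,340,000 = 134,510,000 m³
S = 2,743,804,000 / 134,510,000 = 20.3985 ppt

20.40 ppt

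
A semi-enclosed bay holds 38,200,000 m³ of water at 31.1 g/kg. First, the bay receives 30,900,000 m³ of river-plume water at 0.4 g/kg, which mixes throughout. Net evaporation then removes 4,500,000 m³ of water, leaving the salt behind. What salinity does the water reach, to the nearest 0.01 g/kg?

After mixing: salt = 38,200,000×31.1 + 30,900,000×0.4 = 1,200,380,000; volume = 69,100,000 m³
After evaporation: salt unchanged = 1,200,380,000; volume = 69,100,000 − 4,500,000 = 64,600,000 m³
S = 1,200,380,000 / 64,600,000 = 18.5817 g/kg

18.58 g/kg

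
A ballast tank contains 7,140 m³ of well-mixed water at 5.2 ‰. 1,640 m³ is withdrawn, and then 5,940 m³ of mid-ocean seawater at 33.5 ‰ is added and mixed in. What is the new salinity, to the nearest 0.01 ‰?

Remaining after removal: 5,500 m³ at 5.2 ‰ (salt = 28,600)
After addition: salt = 28,600 + 5,940×33.5 = 227,590; volume = 11,440 m³
S = 227,590 / 11,440 = 19.8942 ‰

19.89 ‰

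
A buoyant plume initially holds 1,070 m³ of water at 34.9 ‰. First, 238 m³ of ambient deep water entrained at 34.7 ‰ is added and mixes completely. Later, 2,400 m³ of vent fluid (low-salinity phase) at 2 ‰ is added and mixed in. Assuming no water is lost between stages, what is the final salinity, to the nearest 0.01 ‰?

13.59 ‰

Conserving salt mass:
Initial salt = 1,070×34.9 = 37,343
After stage 1: salt = 37,343 + 238×34.7 = 45,601.6; volume = 1,308 m³; S = 34.864 ‰
After stage 2: salt = 45,601.6 + 2,400×2 = 50,401.6; volume = 3,708 m³
S = 50,401.6 / 3,708 = 13.5927 ‰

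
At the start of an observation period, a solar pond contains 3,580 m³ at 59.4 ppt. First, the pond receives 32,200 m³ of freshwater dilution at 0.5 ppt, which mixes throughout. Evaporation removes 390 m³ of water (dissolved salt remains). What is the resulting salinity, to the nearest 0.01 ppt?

6.46 ppt

After mixing: salt = 3,580×59.4 + 32,200×0.5 = 228,752; volume = 35,780 m³
After evaporation: salt unchanged = 228,752; volume = 35,780 − 390 = 35,390 m³
S = 228,752 / 35,390 = 6.4637 ppt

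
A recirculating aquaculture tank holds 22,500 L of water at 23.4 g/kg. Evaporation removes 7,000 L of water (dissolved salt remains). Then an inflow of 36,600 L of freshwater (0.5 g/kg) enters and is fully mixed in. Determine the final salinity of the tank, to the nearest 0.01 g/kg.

After evaporation: salt = 22,500×23.4 = 526,500; volume = 22,500 − 7,000 = 15,500 L
After mixing: salt = 526,500 + 36,600×0.5 = 544,800; volume = 15,500 + 36,600 = 52,100 L
S = 544,800 / 52,100 = 10.4568 g/kg

10.46 g/kg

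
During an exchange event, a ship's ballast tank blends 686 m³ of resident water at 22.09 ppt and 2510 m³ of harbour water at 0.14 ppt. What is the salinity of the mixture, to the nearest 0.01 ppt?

4.85 ppt

Salt balance:
salt = 686×22.09 + 2,510×0.14 = 15,153.74 + 351.4 = 15,505.14
volume = 686 + 2,510 = 3,196 m³
S = 15,505.14 / 3,196 = 4.8514 ppt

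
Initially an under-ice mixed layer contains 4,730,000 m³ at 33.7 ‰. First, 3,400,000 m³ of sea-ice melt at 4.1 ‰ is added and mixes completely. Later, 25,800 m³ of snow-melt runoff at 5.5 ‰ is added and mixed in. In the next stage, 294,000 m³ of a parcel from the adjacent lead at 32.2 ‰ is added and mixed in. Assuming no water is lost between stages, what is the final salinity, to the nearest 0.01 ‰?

Total salt / total volume:
Initial salt = 4,730,000×33.7 = 159,401,000
After stage 1: salt = 159,401,000 + 3,400,000×4.1 = 173,341,000; volume = 8,130,000 m³; S = 21.321 ‰
After stage 2: salt = 173,341,000 + 25,800×5.5 = 173,482,900; volume = 8,155,800 m³; S = 21.271 ‰
After stage 3: salt = 173,482,900 + 294,000×32.2 = 182,949,700; volume = 8,449,800 m³
S = 182,949,700 / 8,449,800 = 21.6514 ‰

21.65 ‰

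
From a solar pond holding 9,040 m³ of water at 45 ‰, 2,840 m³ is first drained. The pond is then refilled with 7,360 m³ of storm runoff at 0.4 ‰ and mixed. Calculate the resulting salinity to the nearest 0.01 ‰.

20.79 ‰

Remaining after removal: 6,200 m³ at 45 ‰ (salt = 279,000)
After addition: salt = 279,000 + 7,360×0.4 = 281,944; volume = 13,560 m³
S = 281,944 / 13,560 = 20.7923 ‰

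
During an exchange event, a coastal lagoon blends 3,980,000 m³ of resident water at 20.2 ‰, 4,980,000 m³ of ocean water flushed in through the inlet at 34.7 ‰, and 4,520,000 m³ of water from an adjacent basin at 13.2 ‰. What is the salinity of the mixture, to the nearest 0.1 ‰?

Weighted by volume,
salt = 3,980,000×20.2 + 4,980,000×34.7 + 4,520,000×13.2 = 80,396,000 + 172,806,000 + 59,664,000 = 312,866,000
volume = 3,980,000 + 4,980,000 + 4,520,000 = 13,480,000 m³
S = 312,866,000 / 13,480,000 = 23.21 ‰

23.2 ‰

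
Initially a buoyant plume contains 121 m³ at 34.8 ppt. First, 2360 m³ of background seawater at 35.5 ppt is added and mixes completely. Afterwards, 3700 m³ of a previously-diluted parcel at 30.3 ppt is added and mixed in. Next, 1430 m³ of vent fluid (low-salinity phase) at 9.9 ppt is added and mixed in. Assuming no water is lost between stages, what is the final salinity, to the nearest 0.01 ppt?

Conserving salt mass:
Initial salt = 121×34.8 = 4,210.8
After stage 1: salt = 4,210.8 + 2,360×35.5 = 87,990.8; volume = 2,481 m³; S = 35.466 ppt
After stage 2: salt = 87,990.8 + 3,700×30.3 = 200,100.8; volume = 6,181 m³; S = 32.374 ppt
After stage 3: salt = 200,100.8 + 1,430×9.9 = 214,257.8; volume = 7,611 m³
S = 214,257.8 / 7,611 = 28.1511 ppt

28.15 ppt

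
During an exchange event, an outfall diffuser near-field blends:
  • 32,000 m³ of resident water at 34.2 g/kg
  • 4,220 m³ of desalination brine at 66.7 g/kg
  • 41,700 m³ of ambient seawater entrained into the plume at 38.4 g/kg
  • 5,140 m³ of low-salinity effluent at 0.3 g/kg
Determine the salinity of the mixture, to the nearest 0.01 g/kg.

35.86 g/kg

By conservation of dissolved salt,
salt = 32,000×34.2 + 4,220×66.7 + 41,700×38.4 + 5,140×0.3 = 1,094,400 + 281,474 + 1,601,280 + 1,542 = 2,978,696
volume = 32,000 + 4,220 + 41,700 + 5,140 = 83,060 m³
S = 2,978,696 / 83,060 = 35.862 g/kg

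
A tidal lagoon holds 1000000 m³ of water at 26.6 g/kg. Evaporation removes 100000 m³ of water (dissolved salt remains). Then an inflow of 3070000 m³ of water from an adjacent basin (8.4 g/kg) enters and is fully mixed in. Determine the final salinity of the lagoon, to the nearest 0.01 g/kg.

13.20 g/kg

After evaporation: salt = 1,000,000×26.6 = 26,600,000; volume = 1,000,000 − 100,000 = 900,000 m³
After mixing: salt = 26,600,000 + 3,070,000×8.4 = 52,388,000; volume = 900,000 + 3,070,000 = 3,970,000 m³
S = 52,388,000 / 3,970,000 = 13.196 g/kg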